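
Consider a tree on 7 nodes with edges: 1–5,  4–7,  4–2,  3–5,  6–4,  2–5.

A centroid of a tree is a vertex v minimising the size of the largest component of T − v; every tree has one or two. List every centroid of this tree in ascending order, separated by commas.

Removing 2 splits the tree into components of sizes 3, 3; the largest is 3 ≤ ⌊7/2⌋ = 3.
Every other node leaves some component of size > 3, so the centroid is unique.

2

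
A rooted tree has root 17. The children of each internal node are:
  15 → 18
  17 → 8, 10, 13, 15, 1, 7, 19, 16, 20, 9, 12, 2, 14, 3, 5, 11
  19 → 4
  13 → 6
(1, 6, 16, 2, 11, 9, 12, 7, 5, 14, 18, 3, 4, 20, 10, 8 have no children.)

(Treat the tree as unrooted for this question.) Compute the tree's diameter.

4

Starting from 18, a farthest node is 6 at distance 4.
One longest path: 18 – 15 – 17 – 13 – 6.
So the diameter is 4.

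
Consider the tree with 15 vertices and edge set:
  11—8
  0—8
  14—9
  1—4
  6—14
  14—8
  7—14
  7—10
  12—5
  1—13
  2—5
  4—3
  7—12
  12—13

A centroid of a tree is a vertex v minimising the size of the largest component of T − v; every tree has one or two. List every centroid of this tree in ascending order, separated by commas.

7

Delete 7: the remaining components have sizes 7, 6, 1. Max 7 ≤ 7, so 7 is a centroid.
Every other node leaves some component of size > 7, so the centroid is unique.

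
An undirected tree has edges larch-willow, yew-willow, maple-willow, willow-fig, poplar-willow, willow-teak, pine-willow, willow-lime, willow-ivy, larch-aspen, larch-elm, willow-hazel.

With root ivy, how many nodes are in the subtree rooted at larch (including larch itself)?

3

larch's subtree: {larch, elm, aspen}, size 3.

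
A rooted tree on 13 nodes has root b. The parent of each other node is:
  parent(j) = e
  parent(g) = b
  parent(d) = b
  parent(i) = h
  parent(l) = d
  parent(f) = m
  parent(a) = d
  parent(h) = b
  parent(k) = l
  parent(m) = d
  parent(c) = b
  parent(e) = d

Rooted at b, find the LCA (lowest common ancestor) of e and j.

e's ancestor chain is e, d, b and j's is j, e, d, b; they first meet at e.

e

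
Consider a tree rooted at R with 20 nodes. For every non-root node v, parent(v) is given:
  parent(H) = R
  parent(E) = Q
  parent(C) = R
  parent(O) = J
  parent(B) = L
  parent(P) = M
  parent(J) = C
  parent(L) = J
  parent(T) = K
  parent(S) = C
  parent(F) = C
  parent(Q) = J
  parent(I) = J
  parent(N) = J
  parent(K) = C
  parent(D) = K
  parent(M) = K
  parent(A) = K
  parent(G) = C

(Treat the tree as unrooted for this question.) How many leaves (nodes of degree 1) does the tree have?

The leaves are A, B, D, E, F, G, H, I, N, O, P, S, T.
That is 13 leaves.

13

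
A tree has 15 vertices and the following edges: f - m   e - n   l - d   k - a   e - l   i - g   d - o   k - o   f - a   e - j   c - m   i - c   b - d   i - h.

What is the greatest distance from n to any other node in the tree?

A farthest node from n is g (h also at distance 11).
The path n – e – l – d – o – k – a – f – m – c – i – g has 11 edges.

11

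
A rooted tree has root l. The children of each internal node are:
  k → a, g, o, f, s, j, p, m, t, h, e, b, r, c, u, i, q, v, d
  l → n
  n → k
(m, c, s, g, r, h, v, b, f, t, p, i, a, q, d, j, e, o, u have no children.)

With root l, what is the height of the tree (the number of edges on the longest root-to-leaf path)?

3

A deepest node is q, reached by l → n → k → q.
That path has 3 edges, so the height is 3.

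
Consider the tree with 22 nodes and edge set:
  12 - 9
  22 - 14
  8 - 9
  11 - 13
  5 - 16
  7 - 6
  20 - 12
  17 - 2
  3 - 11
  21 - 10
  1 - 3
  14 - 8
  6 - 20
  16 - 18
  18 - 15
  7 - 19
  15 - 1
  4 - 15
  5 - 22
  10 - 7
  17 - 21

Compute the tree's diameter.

19

BFS from 2 reaches 13 last, at distance 19; BFS from 13 confirms no node is farther.
Path: 2 – 17 – 21 – 10 – 7 – 6 – 20 – 12 – 9 – 8 – 14 – 22 – 5 – 16 – 18 – 15 – 1 – 3 – 11 – 13.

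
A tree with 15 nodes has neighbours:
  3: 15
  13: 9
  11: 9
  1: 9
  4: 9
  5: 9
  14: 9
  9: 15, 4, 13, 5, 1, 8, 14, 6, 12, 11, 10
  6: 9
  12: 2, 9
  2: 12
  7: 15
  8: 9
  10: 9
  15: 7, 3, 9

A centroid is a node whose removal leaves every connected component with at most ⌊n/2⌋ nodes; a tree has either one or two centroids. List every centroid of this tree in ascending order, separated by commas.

9

If 9 is removed the pieces have sizes 3, 2, 1, 1, 1, 1, 1, 1, 1, 1, 1, all ≤ ⌊15/2⌋ = 7.
No neighbour of 9 does as well, so 9 is the unique centroid.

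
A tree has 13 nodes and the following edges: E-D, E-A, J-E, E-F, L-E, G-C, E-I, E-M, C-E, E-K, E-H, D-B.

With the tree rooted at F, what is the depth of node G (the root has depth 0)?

3

Path from F to G: F–E–C–G, which has 3 edges.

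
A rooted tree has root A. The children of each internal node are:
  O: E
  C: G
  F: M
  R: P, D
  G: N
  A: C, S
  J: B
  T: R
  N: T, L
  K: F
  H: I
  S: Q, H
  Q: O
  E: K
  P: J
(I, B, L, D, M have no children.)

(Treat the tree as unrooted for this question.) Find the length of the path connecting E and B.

E – O – Q – S – A – C – G – N – T – R – P – J – B: 12 edges.

12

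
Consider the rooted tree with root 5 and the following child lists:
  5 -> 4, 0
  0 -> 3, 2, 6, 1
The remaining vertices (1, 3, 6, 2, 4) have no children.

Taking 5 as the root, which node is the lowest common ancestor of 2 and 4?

5

Ancestors of 2 (toward the root): 2, 0, 5.
Ancestors of 4: 4, 5.
The deepest node appearing in both lists is 5.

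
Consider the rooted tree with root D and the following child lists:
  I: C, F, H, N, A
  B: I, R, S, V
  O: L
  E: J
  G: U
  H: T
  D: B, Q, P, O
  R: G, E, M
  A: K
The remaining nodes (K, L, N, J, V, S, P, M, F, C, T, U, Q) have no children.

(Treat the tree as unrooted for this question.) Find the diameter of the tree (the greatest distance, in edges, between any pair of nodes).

BFS from T reaches L last, at distance 6; BFS from L confirms no node is farther.
Path: T-H-I-B-D-O-L.

6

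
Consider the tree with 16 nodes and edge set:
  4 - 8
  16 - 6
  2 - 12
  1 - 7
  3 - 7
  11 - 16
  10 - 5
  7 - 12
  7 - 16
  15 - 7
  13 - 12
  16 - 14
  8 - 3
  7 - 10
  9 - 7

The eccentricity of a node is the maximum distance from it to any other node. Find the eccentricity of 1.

4

Distances from 1 peak at 4, attained at 4.
1 – 7 – 3 – 8 – 4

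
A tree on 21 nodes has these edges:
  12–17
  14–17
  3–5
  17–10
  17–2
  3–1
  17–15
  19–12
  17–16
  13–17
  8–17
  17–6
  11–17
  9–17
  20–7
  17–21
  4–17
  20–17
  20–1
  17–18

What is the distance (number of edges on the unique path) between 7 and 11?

3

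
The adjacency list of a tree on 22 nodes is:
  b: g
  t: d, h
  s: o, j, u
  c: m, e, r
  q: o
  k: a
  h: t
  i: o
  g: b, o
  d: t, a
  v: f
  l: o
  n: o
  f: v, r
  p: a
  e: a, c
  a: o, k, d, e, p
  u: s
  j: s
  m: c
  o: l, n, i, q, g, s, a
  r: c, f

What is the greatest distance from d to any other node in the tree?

6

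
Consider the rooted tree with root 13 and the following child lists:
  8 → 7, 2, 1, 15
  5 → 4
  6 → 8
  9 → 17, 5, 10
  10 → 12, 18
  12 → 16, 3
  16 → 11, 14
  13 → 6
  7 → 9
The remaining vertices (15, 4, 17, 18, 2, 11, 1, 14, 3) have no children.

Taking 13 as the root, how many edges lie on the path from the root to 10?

5

Path from 13 to 10: 13 → 6 → 8 → 7 → 9 → 10, which has 5 edges.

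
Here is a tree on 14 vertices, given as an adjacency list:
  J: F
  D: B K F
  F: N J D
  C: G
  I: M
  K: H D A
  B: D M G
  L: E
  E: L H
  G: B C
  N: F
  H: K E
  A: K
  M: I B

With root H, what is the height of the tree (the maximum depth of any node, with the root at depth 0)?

5

A deepest node is I, reached by H → K → D → B → M → I.
That path has 5 edges, so the height is 5.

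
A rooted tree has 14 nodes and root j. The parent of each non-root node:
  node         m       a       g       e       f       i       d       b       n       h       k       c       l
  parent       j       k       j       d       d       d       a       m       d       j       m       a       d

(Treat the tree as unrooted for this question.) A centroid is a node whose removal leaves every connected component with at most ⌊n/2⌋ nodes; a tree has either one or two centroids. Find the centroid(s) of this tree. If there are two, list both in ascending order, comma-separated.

Removing a splits the tree into components of sizes 6, 6, 1; the largest is 6 ≤ ⌊14/2⌋ = 7.
Every other node leaves some component of size > 7, so the centroid is unique.

a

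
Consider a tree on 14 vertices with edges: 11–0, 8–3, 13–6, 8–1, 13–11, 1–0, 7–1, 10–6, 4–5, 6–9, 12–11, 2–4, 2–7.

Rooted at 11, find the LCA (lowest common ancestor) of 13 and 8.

11

Path 13→root: 13 11; path 8→root: 8 1 0 11.
First common node: 11.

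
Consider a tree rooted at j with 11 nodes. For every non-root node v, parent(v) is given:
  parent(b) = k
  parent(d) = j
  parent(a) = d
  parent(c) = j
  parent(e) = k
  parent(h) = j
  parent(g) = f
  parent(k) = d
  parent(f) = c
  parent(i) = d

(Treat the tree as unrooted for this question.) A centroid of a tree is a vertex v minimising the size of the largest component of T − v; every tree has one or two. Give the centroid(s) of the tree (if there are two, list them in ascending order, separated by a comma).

Delete d: the remaining components have sizes 5, 3, 1, 1. Max 5 ≤ 5, so d is a centroid.
Every other node leaves some component of size > 5, so the centroid is unique.

d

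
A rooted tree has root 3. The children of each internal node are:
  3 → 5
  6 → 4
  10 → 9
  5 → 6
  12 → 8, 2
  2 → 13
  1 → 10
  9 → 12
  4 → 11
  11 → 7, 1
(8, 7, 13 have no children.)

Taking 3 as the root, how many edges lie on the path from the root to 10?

6

Climbing from 10 to the root: 10 → 1 → 11 → 4 → 6 → 5 → 3. That's 6 steps.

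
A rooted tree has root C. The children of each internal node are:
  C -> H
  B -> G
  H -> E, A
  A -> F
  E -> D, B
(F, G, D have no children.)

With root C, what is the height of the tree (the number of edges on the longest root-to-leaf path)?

4

The longest root-to-leaf path is C → H → E → B → G (4 edges).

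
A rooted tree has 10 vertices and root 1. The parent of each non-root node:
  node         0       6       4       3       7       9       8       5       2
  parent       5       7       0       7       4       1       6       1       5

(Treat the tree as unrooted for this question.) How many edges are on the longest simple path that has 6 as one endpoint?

6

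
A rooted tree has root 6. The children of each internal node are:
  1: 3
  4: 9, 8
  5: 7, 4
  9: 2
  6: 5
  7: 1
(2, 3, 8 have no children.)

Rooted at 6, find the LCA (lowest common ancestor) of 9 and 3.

5

Path 9→root: 9 4 5 6; path 3→root: 3 1 7 5 6.
First common node: 5.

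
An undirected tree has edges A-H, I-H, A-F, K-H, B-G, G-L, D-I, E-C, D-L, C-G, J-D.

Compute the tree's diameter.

BFS from F reaches E last, at distance 8; BFS from E confirms no node is farther.
Path: F–A–H–I–D–L–G–C–E.

8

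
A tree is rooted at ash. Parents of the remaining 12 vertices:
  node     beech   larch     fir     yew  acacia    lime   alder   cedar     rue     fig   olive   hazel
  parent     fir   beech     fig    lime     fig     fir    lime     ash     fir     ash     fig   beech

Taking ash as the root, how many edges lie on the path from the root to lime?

3

ash – fig – fir – lime — 3 edges.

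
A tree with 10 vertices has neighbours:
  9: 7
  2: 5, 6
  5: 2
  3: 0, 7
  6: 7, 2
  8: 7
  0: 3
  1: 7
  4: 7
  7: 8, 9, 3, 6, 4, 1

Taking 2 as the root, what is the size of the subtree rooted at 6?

8

The subtree rooted at 6 contains: 6, 7, 8, 3, 4, 1, 9, 0 — 8 nodes.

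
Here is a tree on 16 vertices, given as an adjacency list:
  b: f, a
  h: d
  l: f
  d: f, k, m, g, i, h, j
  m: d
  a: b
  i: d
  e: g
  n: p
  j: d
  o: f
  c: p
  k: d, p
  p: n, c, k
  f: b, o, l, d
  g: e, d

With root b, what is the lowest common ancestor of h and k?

d

h's ancestor chain is h, d, f, b and k's is k, d, f, b; they first meet at d.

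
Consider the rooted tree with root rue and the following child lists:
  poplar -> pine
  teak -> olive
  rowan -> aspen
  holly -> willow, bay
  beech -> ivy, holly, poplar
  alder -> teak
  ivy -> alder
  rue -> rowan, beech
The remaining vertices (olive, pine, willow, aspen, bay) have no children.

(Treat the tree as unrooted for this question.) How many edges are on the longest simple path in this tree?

BFS from aspen reaches olive last, at distance 7; BFS from olive confirms no node is farther.
Path: aspen – rowan – rue – beech – ivy – alder – teak – olive.

7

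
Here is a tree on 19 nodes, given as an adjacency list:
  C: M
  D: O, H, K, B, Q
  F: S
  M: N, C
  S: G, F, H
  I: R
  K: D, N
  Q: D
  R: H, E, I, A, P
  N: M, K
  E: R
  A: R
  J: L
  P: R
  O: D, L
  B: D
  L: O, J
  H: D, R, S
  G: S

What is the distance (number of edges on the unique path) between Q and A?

4

Q–D–H–R–A: 4 edges.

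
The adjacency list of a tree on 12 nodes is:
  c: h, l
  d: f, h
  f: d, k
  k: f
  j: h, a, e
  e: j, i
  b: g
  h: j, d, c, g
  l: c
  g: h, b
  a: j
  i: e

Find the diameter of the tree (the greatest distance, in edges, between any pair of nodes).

6

Starting from k, a farthest node is i at distance 6.
One longest path: k-f-d-h-j-e-i.
So the diameter is 6.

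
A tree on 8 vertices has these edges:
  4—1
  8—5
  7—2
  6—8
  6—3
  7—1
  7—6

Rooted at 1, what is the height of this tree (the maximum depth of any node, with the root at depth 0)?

4

5 sits deepest: 1-7-6-8-5 — 4 edges from the root.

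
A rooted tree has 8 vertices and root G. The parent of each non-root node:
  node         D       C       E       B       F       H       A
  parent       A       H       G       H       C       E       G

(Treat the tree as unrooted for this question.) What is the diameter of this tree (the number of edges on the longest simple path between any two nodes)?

6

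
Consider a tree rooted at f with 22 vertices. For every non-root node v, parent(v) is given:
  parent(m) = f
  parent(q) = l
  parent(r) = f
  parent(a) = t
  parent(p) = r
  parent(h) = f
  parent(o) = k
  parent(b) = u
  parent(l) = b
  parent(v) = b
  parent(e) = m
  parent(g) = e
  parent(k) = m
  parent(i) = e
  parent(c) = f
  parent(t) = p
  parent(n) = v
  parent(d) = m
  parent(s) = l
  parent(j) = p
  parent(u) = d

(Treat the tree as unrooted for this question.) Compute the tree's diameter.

10

A longest path is a-t-p-r-f-m-d-u-b-v-n, with 10 edges.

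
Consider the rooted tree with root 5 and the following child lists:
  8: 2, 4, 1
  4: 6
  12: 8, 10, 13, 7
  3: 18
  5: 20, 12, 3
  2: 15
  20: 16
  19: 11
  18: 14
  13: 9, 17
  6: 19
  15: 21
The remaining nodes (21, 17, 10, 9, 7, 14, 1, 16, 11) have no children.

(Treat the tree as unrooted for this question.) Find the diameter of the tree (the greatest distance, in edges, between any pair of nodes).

9

Starting from 11, a farthest node is 14 at distance 9.
One longest path: 11–19–6–4–8–12–5–3–18–14.
So the diameter is 9.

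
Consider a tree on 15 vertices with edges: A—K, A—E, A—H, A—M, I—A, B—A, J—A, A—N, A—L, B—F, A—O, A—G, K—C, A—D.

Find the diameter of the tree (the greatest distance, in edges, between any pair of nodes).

4

A longest path is F–B–A–K–C, with 4 edges.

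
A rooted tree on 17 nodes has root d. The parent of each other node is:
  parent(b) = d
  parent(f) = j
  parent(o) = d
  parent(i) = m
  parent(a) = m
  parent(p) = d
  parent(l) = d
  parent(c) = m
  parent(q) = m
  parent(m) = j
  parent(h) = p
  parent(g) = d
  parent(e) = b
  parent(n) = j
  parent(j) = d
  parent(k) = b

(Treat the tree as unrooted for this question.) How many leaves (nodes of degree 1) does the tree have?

12

Exactly 12 nodes have a single neighbour: a, c, e, f, g, h, i, k, l, n, o, q.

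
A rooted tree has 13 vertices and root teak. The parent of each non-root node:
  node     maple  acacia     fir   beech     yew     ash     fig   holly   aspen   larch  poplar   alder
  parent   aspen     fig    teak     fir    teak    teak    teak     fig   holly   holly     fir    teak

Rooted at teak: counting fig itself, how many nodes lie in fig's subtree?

The subtree rooted at fig contains: fig, acacia, holly, aspen, larch, maple — 6 nodes.

6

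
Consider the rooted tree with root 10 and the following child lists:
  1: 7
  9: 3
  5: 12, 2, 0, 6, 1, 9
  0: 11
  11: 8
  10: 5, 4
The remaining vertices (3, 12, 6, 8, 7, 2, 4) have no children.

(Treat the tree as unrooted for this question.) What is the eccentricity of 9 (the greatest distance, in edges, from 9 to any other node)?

4

A farthest node from 9 is 8.
The path 9-5-0-11-8 has 4 edges.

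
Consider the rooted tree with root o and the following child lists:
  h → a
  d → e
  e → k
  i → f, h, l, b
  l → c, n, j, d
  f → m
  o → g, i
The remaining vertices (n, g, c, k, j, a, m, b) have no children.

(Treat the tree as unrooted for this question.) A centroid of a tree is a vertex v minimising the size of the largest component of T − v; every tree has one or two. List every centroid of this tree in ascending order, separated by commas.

i

If i is removed the pieces have sizes 7, 2, 2, 2, 1, all ≤ ⌊15/2⌋ = 7.
Every other node leaves some component of size > 7, so the centroid is unique.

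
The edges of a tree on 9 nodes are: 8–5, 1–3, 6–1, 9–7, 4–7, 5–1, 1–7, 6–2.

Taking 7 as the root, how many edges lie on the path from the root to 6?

2

Climbing from 6 to the root: 6–1–7. That's 2 steps.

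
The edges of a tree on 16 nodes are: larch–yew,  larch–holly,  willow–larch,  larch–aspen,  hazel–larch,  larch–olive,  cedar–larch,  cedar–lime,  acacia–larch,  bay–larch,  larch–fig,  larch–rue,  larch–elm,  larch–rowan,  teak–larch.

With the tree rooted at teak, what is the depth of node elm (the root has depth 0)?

2

teak → larch → elm — 2 edges.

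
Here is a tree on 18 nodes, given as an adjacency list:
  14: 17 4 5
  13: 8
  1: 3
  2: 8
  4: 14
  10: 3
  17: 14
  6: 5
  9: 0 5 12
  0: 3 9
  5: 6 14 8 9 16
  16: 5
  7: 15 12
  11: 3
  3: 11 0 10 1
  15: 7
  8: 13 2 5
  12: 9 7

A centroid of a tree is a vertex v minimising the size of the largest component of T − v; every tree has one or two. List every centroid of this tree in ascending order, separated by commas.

If 9 is removed the pieces have sizes 9, 5, 3, all ≤ ⌊18/2⌋ = 9.
Its neighbour 5 also leaves a largest component of size 9, so both are centroids.

5, 9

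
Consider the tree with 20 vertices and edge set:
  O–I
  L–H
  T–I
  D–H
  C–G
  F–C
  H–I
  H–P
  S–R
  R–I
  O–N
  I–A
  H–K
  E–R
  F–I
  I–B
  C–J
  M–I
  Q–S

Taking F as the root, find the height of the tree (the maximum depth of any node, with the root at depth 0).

4

Q sits deepest: F-I-R-S-Q — 4 edges from the root.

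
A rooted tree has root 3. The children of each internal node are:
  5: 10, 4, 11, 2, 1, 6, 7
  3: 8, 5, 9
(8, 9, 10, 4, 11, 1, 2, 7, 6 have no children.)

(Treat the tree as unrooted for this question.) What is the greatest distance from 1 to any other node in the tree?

Distances from 1 peak at 3, attained at 8 (9 also at distance 3).
1-5-3-8

3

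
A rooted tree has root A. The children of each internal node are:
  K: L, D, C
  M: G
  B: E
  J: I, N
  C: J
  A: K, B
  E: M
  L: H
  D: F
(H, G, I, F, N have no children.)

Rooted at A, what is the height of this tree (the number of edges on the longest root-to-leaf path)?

4

The longest root-to-leaf path is A – K – C – J – N (4 edges).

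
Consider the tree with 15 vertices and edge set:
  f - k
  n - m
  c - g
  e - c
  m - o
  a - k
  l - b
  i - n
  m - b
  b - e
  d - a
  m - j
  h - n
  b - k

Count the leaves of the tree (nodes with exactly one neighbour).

Degree-1 nodes: d, f, g, h, i, j, l, o — 8 of them.

8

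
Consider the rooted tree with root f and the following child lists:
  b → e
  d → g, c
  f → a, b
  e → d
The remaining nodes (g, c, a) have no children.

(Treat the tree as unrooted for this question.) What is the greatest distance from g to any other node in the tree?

5

Distances from g peak at 5, attained at a.
g-d-e-b-f-a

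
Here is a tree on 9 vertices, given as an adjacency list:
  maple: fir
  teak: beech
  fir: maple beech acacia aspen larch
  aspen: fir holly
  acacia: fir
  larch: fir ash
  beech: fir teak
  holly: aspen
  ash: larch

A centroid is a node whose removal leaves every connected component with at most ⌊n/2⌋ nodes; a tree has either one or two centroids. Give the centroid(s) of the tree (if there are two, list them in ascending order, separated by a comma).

fir

Removing fir splits the tree into components of sizes 2, 2, 2, 1, 1; the largest is 2 ≤ ⌊9/2⌋ = 4.
No neighbour of fir does as well, so fir is the unique centroid.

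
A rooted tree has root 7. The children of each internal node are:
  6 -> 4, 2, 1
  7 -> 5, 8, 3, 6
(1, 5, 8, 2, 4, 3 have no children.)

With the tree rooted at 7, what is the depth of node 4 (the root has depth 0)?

2

Path from 7 to 4: 7 → 6 → 4, which has 2 edges.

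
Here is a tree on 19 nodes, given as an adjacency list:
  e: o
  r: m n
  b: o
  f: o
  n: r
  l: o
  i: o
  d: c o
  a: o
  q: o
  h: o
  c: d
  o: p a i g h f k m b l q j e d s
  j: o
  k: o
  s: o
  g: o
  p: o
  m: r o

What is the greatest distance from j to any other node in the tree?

The node farthest from j is n, via j – o – m – r – n — 4 edges.

4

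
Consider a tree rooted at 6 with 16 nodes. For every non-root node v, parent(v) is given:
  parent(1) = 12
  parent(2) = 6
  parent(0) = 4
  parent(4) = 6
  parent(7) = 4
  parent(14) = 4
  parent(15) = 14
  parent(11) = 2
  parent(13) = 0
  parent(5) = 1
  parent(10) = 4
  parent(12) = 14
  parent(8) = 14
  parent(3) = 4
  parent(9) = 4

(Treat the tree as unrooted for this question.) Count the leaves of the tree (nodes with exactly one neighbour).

Exactly 9 nodes have a single neighbour: 3, 5, 7, 8, 9, 10, 11, 13, 15.

9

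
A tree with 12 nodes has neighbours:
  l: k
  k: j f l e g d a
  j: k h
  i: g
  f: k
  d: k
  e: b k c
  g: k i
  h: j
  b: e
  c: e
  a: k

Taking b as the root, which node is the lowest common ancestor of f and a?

k

Path f→root: f k e b; path a→root: a k e b.
First common node: k.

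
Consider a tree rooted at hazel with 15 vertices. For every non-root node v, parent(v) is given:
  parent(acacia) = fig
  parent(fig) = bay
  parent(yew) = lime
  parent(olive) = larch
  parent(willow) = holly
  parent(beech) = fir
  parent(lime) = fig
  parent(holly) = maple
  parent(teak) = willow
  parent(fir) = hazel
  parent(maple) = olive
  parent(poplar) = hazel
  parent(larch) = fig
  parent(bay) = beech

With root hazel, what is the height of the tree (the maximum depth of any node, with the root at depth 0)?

10

teak sits deepest: hazel → fir → beech → bay → fig → larch → olive → maple → holly → willow → teak — 10 edges from the root.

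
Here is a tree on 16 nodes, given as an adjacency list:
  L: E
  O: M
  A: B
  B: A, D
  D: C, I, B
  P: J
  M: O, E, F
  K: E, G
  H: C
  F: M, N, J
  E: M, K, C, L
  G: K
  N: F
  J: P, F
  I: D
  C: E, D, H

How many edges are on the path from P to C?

5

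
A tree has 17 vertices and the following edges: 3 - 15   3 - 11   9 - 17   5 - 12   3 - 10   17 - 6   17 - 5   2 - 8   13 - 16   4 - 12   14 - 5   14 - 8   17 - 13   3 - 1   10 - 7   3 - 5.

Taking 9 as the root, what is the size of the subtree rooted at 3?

Descendants of 3 (including itself): 3, 15, 1, 10, 11, 7. That's 6.

6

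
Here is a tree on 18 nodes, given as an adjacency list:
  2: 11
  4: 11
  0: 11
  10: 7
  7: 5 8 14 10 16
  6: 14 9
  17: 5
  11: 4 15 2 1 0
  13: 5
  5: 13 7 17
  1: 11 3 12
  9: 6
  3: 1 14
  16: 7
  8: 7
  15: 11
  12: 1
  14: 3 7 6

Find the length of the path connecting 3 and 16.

3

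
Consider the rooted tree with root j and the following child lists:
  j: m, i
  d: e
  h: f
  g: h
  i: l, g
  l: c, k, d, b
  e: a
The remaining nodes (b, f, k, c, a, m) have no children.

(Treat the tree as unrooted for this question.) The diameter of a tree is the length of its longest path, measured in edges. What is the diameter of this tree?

7

Starting from a, a farthest node is f at distance 7.
One longest path: a–e–d–l–i–g–h–f.
So the diameter is 7.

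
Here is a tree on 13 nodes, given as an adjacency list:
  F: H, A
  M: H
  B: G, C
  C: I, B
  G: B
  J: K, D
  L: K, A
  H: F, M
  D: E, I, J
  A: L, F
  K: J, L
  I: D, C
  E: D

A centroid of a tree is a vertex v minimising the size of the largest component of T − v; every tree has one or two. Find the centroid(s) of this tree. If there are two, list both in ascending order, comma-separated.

J

Removing J splits the tree into components of sizes 6, 6; the largest is 6 ≤ ⌊13/2⌋ = 6.
Every other node leaves some component of size > 6, so the centroid is unique.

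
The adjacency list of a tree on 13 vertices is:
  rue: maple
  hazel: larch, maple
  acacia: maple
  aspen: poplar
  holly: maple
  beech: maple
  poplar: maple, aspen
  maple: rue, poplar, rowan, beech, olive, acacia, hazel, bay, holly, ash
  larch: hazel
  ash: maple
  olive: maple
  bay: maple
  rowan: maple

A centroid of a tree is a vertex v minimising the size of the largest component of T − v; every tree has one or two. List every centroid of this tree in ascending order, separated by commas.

maple

Removing maple splits the tree into components of sizes 2, 2, 1, 1, 1, 1, 1, 1, 1, 1; the largest is 2 ≤ ⌊13/2⌋ = 6.
No neighbour of maple does as well, so maple is the unique centroid.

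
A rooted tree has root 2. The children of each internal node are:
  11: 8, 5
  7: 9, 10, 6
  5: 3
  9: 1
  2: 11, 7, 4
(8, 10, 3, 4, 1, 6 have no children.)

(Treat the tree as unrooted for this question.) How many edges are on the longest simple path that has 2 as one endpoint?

3

The node farthest from 2 is 3 (1 also at distance 3), via 2 – 11 – 5 – 3 — 3 edges.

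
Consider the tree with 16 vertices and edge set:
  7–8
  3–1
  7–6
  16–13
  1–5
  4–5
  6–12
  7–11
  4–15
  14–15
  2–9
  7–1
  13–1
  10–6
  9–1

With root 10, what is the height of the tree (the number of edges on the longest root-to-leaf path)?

7

14 sits deepest: 10–6–7–1–5–4–15–14 — 7 edges from the root.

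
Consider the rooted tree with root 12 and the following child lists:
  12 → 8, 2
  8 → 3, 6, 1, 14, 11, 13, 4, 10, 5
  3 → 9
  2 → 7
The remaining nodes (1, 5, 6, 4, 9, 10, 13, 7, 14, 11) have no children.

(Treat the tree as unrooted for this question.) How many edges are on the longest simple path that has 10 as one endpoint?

Distances from 10 peak at 4, attained at 7.
10–8–12–2–7

4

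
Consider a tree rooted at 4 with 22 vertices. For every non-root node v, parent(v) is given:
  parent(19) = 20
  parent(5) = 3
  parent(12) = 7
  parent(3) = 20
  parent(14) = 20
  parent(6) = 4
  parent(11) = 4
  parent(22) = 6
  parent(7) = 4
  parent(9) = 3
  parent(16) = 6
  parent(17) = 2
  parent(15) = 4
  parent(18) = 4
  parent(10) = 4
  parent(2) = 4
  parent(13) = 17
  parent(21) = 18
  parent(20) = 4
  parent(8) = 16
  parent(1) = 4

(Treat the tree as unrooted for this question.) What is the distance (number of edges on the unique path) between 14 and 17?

14 - 20 - 4 - 2 - 17: 4 edges.

4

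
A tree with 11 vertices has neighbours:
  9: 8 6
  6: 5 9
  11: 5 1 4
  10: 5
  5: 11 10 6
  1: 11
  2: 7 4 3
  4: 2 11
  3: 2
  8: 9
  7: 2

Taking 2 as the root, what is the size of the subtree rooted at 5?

5

5's subtree: {5, 10, 6, 9, 8}, size 5.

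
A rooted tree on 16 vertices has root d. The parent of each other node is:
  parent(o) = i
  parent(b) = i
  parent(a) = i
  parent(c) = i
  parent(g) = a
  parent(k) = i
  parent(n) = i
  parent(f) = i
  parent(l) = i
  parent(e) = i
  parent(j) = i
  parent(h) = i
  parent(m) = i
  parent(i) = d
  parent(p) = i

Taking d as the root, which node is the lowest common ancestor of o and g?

i

Ancestors of o (toward the root): o, i, d.
Ancestors of g: g, a, i, d.
The deepest node appearing in both lists is i.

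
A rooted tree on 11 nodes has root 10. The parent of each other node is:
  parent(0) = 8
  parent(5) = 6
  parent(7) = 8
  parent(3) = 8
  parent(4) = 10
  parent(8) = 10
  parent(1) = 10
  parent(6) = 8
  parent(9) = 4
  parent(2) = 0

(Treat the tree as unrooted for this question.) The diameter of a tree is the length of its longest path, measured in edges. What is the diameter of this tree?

A longest path is 9 - 4 - 10 - 8 - 0 - 2, with 5 edges.

5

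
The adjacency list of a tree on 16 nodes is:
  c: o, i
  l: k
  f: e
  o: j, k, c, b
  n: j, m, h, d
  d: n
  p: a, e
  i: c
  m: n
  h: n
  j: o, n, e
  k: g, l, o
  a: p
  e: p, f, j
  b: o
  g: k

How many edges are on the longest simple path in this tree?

6

A longest path is g–k–o–j–e–p–a, with 6 edges.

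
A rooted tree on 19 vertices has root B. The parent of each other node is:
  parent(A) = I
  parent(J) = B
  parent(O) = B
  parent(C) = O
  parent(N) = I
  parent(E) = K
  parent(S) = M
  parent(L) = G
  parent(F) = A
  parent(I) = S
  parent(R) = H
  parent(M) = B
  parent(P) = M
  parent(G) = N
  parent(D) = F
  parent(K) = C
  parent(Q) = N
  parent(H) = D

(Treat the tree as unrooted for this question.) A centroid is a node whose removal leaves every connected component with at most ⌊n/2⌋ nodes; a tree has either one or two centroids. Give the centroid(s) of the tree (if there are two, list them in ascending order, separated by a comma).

Removing I splits the tree into components of sizes 9, 5, 4; the largest is 9 ≤ ⌊19/2⌋ = 9.
Every other node leaves some component of size > 9, so the centroid is unique.

I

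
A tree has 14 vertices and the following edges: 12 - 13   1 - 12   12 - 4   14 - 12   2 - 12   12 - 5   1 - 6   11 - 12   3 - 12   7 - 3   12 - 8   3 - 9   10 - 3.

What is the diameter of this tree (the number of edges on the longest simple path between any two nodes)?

BFS from 6 reaches 7 last, at distance 4; BFS from 7 confirms no node is farther.
Path: 6-1-12-3-7.

4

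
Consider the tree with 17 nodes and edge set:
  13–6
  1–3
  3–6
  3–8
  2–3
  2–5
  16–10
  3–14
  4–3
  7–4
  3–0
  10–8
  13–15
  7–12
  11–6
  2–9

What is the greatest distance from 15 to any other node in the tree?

6

A farthest node from 15 is 12 (16 also at distance 6).
The path 15-13-6-3-4-7-12 has 6 edges.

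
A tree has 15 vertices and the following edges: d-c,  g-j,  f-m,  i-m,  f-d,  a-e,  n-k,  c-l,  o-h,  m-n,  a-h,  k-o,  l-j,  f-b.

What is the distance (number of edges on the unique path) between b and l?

4

Walking from b: b–f–d–c–l. Length 4.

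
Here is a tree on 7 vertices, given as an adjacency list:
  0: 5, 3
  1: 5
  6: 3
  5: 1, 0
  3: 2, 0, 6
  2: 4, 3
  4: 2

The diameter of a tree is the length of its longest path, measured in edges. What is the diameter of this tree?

5

A longest path is 1-5-0-3-2-4, with 5 edges.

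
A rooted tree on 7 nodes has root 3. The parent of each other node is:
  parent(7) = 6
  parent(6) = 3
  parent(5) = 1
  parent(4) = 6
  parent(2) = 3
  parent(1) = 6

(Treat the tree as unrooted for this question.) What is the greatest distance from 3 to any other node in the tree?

3

The node farthest from 3 is 5, via 3–6–1–5 — 3 edges.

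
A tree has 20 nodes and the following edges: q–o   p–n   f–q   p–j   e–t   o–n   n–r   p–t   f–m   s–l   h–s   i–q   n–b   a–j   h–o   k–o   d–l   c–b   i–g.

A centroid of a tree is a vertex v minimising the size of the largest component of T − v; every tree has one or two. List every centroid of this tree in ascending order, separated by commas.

If o is removed the pieces have sizes 9, 5, 4, 1, all ≤ ⌊20/2⌋ = 10.
Every other node leaves some component of size > 10, so the centroid is unique.

o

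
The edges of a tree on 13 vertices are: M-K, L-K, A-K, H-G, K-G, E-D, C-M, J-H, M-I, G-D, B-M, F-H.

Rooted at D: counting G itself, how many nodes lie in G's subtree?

11

Descendants of G (including itself): G, H, K, J, F, L, M, A, B, I, C. That's 11.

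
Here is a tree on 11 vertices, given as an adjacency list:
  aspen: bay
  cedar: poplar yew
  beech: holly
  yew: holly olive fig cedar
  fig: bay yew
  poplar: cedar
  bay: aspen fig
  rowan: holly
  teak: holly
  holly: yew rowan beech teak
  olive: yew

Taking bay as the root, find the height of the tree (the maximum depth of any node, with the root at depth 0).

rowan sits deepest: bay → fig → yew → holly → rowan — 4 edges from the root.

4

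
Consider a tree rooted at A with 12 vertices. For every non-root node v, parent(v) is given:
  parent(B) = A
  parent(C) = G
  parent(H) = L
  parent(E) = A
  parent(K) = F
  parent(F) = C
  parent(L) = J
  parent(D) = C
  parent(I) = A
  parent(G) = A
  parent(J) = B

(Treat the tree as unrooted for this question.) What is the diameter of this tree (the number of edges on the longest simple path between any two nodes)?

8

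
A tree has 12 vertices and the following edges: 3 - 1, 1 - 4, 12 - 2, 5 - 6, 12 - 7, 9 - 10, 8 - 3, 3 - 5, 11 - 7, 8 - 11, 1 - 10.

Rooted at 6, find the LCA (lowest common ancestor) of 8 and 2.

8's ancestor chain is 8, 3, 5, 6 and 2's is 2, 12, 7, 11, 8, 3, 5, 6; they first meet at 8.

8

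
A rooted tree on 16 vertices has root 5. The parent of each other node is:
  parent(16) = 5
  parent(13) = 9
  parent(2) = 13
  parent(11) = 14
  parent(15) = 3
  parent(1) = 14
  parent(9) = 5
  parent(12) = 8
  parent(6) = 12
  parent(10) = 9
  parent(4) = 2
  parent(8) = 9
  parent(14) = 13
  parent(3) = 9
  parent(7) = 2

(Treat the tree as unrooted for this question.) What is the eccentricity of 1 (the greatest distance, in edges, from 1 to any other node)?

6

Distances from 1 peak at 6, attained at 6.
1-14-13-9-8-12-6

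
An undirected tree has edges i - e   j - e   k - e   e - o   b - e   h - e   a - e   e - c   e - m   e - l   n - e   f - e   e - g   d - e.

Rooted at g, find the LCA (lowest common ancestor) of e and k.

Ancestors of e (toward the root): e, g.
Ancestors of k: k, e, g.
The deepest node appearing in both lists is e.

e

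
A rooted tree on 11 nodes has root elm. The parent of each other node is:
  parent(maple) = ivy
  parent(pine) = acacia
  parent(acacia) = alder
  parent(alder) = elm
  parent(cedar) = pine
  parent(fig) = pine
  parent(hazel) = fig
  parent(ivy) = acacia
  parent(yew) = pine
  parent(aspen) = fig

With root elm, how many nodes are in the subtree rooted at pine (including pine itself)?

The subtree rooted at pine contains: pine, fig, cedar, yew, hazel, aspen — 6 nodes.

6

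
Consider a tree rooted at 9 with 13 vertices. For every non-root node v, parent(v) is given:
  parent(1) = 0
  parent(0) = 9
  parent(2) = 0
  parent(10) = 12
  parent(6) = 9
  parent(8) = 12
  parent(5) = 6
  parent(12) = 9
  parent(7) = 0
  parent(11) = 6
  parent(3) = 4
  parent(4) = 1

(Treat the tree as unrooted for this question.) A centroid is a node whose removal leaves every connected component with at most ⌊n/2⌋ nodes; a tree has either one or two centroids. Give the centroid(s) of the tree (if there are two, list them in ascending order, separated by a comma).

9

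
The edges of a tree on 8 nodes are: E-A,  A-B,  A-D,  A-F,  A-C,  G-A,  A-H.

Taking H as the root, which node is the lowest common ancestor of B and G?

A

B's ancestor chain is B, A, H and G's is G, A, H; they first meet at A.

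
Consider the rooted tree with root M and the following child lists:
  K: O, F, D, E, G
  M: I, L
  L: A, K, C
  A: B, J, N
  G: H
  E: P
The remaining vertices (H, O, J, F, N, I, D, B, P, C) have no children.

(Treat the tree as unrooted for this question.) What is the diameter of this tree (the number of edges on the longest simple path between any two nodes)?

5

BFS from H reaches J last, at distance 5; BFS from J confirms no node is farther.
Path: H-G-K-L-A-J.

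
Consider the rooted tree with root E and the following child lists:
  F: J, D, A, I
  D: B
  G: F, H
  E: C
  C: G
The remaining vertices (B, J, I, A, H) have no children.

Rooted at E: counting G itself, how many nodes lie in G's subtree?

8

The subtree rooted at G contains: G, F, H, J, A, I, D, B — 8 nodes.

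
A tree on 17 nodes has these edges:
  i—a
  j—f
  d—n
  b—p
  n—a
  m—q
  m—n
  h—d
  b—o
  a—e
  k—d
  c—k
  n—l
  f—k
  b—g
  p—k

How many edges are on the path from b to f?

Walking from b: b – p – k – f. Length 3.

3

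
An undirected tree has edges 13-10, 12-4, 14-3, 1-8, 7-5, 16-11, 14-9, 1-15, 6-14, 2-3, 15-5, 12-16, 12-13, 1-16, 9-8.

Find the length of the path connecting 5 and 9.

4

5 – 15 – 1 – 8 – 9: 4 edges.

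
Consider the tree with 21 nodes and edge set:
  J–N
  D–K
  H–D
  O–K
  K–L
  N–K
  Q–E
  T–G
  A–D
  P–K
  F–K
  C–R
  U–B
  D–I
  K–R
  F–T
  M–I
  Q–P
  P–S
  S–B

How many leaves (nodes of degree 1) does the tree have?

Degree-1 nodes: A, C, E, G, H, J, L, M, O, U — 10 of them.

10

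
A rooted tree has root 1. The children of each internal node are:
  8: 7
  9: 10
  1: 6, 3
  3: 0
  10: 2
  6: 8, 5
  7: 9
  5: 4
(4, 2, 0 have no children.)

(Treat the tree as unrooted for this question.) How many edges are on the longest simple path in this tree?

Starting from 2, a farthest node is 0 at distance 8.
One longest path: 2 – 10 – 9 – 7 – 8 – 6 – 1 – 3 – 0.
So the diameter is 8.

8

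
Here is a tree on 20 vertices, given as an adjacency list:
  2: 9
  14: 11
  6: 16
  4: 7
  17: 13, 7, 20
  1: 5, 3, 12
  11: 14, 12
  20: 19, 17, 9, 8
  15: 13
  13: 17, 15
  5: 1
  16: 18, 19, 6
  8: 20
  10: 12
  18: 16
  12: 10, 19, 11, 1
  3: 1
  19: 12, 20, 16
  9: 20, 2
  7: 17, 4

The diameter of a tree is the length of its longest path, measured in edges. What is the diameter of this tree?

A longest path is 14–11–12–19–20–17–7–4, with 7 edges.

7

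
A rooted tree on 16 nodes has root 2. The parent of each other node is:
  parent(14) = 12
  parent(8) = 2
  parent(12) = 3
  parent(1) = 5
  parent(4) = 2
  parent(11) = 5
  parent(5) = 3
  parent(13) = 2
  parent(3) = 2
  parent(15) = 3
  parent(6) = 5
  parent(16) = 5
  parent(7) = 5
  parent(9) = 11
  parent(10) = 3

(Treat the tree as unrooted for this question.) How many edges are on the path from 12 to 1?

12 - 3 - 5 - 1: 3 edges.

3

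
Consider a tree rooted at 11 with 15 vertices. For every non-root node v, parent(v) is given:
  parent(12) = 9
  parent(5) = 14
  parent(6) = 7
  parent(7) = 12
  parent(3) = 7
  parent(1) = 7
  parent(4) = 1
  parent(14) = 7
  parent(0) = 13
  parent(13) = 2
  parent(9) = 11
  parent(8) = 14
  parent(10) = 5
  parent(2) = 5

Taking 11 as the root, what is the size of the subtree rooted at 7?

Descendants of 7 (including itself): 7, 14, 1, 6, 3, 5, 8, 4, 2, 10, 13, 0. That's 12.

12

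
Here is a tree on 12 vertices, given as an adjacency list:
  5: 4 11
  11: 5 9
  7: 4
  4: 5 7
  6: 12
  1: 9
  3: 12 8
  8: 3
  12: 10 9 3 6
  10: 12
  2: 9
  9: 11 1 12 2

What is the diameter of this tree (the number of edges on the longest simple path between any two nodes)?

7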